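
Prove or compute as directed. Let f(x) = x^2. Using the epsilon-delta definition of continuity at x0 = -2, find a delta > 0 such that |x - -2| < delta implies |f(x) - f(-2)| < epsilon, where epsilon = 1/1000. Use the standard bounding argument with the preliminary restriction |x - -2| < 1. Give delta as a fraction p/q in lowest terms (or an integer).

Factor: |x^2 - (-2)^2| = |x - -2| * |x + -2|.
Impose |x - -2| < 1 first. Then |x + -2| = |(x - -2) + 2*(-2)| <= |x - -2| + 2*|-2| < 1 + 4 = 5.
So |x^2 - (-2)^2| < delta * 5.
We need delta * 5 <= 1/1000, i.e. delta <= 1/1000/5 = 1/5000.
Since 1/5000 < 1, this is tighter than 1; take delta = 1/5000.
So delta = 1/5000 works.

1/5000


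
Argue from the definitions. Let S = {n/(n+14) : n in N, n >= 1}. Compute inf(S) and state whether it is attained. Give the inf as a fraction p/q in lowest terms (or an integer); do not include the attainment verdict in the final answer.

Analysis:
- Values: 1/15, 1/8, 3/17, 2/9, ... strictly increasing.
- Minimum is 1/15 (n=1); inf = 1/15 (attained).
- n/(n+14) = 1 - 14/(n+14) -> 1 from below as n -> infinity, and never equals 1.
- So sup = 1 (not attained).
Conclusion: inf(S) = 1/15, attained in S.

1/15


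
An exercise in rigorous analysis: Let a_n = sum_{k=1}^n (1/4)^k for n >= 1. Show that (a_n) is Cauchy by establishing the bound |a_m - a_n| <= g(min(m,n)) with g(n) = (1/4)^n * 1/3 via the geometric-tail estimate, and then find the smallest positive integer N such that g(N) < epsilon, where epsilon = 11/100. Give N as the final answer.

For m > n >= 1: |a_m - a_n| = sum_{k=n+1}^m (1/4)^k < sum_{k=n+1}^infinity (1/4)^k = (1/4)^(n+1) / (1 - 1/4) = (1/4)^n * (1/4) * (4/3) = (1/4)^n * 1/3.
So g(n) = (1/4)^n / 3. Since g(n) -> 0, (a_n) is Cauchy.
Now solve g(N) < 11/100: (1/4)^N / 3 < 11/100 <=> 4^N > 1 / (3 * 11/100) = 100/33.
Check powers of 4: 4^0 = 1 <= 100/33, 4^1 = 4 > 100/33.
So the smallest such N is 1. Check: g(1) = 1/(3 * 4) = 1/12 < 11/100.

1


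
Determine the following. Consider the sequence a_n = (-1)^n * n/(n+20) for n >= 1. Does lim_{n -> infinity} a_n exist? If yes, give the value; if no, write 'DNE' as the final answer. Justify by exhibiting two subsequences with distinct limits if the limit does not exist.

Examine the behaviour of a_n along subsequences.
a_{2k} = 2k/(2k+20) -> 1. a_{2k+1} = -(2k+1)/(2k+21) -> -1.
Since these two subsequential limits are 1 and -1, distinct, the full sequence cannot converge (a convergent sequence has all subsequences tending to the same limit). So lim a_n does not exist.

DNE


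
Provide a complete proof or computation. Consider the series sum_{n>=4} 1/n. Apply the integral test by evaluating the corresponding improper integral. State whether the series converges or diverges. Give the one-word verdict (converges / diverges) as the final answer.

Let f(x) = 1/x. Then f is positive, continuous, and decreasing on [4, infinity), so the integral test applies.
Compute the improper integral int_{4}^infinity f(x) dx:
  antiderivative F(x) = log(x).
  As x -> infinity, log(x) -> infinity.
  So int = infinity - log(4) = infinity. By the integral test, the series diverges.

diverges


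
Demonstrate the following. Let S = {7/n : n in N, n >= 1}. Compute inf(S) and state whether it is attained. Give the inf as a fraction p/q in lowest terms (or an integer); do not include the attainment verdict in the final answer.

Analysis:
- Values: 7, 7/2, 7/3, 7/4, ... strictly decreasing.
- The maximum is 7 (n=1); sup = 7 (attained).
- The set is bounded below by 0; 7/n -> 0 so 0 is the greatest lower bound.
- 0 is not in the set, so inf = 0 is not attained.
Conclusion: inf(S) = 0, not attained in S.

0


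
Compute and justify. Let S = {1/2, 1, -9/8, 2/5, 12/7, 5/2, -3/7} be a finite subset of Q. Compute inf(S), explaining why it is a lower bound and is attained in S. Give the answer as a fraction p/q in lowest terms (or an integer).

S is finite, so inf(S) = min(S).
Sorted increasing:
-9/8, -3/7, 2/5, 1/2, 1, 12/7, 5/2
The extremum is -9/8.
For every x in S, x >= -9/8. And -9/8 is in S, so it is attained.
Therefore inf(S) = -9/8.

-9/8


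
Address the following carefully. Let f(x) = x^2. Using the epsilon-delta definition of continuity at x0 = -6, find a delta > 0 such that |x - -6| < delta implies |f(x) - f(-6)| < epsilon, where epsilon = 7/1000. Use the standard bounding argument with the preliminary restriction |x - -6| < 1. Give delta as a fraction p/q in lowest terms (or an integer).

Factor: |x^2 - (-6)^2| = |x - -6| * |x + -6|.
Impose |x - -6| < 1 first. Then |x + -6| = |(x - -6) + 2*(-6)| <= |x - -6| + 2*|-6| < 1 + 12 = 13.
So |x^2 - (-6)^2| < delta * 13.
We need delta * 13 <= 7/1000, i.e. delta <= 7/1000/13 = 7/13000.
Since 7/13000 < 1, this is tighter than 1; take delta = 7/13000.
So delta = 7/13000 works.

7/13000


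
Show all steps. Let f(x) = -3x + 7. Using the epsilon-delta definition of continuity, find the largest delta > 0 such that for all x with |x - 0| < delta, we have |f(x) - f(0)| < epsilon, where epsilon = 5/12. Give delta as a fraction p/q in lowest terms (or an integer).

We compute f(0) = -3*(0) + 7 = 7.
|f(x) - f(0)| = |-3x + 7 - (7)| = |-3(x - 0)| = 3|x - 0|.
We need 3|x - 0| < 5/12, i.e. |x - 0| < 5/12 / 3 = 5/36.
So any delta <= 5/36 works. Conversely, if delta > 5/36, then x = 0 + 5/36 satisfies |x - 0| = 5/36 < delta but |f(x) - f(0)| = 3 * 5/36 = 5/12, which is not < 5/12; so no larger delta works.
Hence the largest such delta is 5/36.

5/36


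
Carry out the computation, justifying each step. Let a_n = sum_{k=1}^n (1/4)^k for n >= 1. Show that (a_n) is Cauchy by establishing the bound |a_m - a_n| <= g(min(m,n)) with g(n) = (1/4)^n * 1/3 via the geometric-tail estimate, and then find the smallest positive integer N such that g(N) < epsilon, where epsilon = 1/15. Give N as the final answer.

For m > n >= 1: |a_m - a_n| = sum_{k=n+1}^m (1/4)^k < sum_{k=n+1}^infinity (1/4)^k = (1/4)^(n+1) / (1 - 1/4) = (1/4)^n * (1/4) * (4/3) = (1/4)^n * 1/3.
So g(n) = (1/4)^n / 3. Since g(n) -> 0, (a_n) is Cauchy.
Now solve g(N) < 1/15: (1/4)^N / 3 < 1/15 <=> 4^N > 1 / (3 * 1/15) = 5.
Check powers of 4: 4^1 = 4 <= 5, 4^2 = 16 > 5.
So the smallest such N is 2. Check: g(2) = 1/(3 * 16) = 1/48 < 1/15.

2


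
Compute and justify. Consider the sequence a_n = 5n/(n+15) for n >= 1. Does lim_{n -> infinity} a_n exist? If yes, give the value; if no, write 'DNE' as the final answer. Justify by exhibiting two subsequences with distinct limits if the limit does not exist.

Examine the behaviour of a_n along subsequences.
Even-n subsequence a_{2k} = 5(2k)/(2k+15) -> 5. Odd-n subsequence a_{2k+1} = 5(2k+1)/(2k+16) -> 5. Both tend to 5, which suggests the limit is 5; verify directly.
|a_n - 5| = |5n - 5(n+15)| / (n+15) = 75/(n+15) < 75/n for every n >= 1.
Given epsilon > 0, choose a positive integer N > 75/epsilon. Then for all n >= N, |a_n - 5| < 75/n <= 75/N < epsilon.
So by the definition of the limit, lim a_n exists and equals 5.

5


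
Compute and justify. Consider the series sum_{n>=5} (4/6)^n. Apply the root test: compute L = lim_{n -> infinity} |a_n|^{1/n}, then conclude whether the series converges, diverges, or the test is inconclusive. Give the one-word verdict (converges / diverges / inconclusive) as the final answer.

Let a_n denote the general term. Form |a_n|^(1/n) and simplify:
|a_n|^(1/n) = 2/3
Take the limit as n -> infinity: L = 2/3.
Since L = 2/3 < 1, the root test implies convergence.

converges


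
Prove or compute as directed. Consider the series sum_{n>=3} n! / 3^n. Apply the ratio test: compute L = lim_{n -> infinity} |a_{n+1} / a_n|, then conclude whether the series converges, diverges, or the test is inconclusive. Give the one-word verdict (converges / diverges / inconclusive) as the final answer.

Let a_n denote the general term. Form the ratio a_{n+1}/a_n and simplify:
a_{n+1}/a_n = n/3 + 1/3
Take the limit as n -> infinity: L = infinity.
Since L = infinity > 1 (or L = infinity), the ratio test implies the series diverges.

diverges


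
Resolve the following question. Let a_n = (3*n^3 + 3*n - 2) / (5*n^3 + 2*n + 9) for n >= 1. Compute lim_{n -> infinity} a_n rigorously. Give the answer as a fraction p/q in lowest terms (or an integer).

Divide numerator and denominator by n^3, the highest power:
numerator / n^3 = 3 + 3/n^2 - 2/n^3
denominator / n^3 = 5 + 2/n^2 + 9/n^3
As n -> infinity, all terms of the form c/n^k (k >= 1) tend to 0.
So numerator / n^3 -> 3 and denominator / n^3 -> 5.
Therefore lim a_n = 3/5.

3/5


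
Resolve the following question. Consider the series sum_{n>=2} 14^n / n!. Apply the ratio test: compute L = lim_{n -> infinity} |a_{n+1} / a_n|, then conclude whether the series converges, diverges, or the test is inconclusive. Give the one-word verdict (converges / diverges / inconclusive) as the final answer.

Let a_n denote the general term. Form the ratio a_{n+1}/a_n and simplify:
a_{n+1}/a_n = 14/(n + 1)
Take the limit as n -> infinity: L = 0.
Since L = 0 < 1, the ratio test implies the series converges.

converges


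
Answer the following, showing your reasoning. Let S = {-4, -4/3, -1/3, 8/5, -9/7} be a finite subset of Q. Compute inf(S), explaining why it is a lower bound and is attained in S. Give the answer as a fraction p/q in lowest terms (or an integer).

S is finite, so inf(S) = min(S).
Sorted increasing:
-4, -4/3, -9/7, -1/3, 8/5
The extremum is -4.
For every x in S, x >= -4. And -4 is in S, so it is attained.
Therefore inf(S) = -4.

-4


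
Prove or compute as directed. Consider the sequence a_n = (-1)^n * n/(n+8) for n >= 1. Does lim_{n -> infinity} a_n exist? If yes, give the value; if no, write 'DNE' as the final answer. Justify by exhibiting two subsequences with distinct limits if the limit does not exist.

Examine the behaviour of a_n along subsequences.
a_{2k} = 2k/(2k+8) -> 1. a_{2k+1} = -(2k+1)/(2k+9) -> -1.
Since these two subsequential limits are 1 and -1, distinct, the full sequence cannot converge (a convergent sequence has all subsequences tending to the same limit). So lim a_n does not exist.

DNE


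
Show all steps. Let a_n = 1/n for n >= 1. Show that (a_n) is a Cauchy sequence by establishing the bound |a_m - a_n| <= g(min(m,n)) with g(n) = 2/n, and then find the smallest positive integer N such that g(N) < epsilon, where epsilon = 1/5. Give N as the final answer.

For any m, n >= 1, by the triangle inequality:
|a_m - a_n| = |1/m - 1/n| <= 1/m + 1/n <= 2/min(m,n).
So g(n) = 2/n bounds the Cauchy difference. Since g(n) -> 0, (a_n) is Cauchy.
Now solve g(N) < 1/5: 2/N < 1/5 <=> N > 2 / (1/5) = 10.
The smallest integer strictly greater than 10 is N = 11.
Check: g(11) = 2/11 = 2/11 < 1/5; g(10) = 1/5 >= 1/5. So N = 11.

11


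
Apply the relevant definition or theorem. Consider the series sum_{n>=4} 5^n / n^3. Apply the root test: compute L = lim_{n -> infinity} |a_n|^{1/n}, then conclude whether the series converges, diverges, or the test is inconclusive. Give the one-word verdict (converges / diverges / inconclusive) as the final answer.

Let a_n denote the general term. Form |a_n|^(1/n) and simplify:
|a_n|^(1/n) = 5/n^(3/n)
Take the limit as n -> infinity: L = 5.
Since L = 5 > 1, the root test implies divergence.

diverges


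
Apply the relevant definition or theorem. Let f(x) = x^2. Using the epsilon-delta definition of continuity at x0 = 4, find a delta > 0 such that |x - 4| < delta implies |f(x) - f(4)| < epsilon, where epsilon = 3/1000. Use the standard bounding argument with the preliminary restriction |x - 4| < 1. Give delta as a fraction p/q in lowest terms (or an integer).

Factor: |x^2 - (4)^2| = |x - 4| * |x + 4|.
Impose |x - 4| < 1 first. Then |x + 4| = |(x - 4) + 2*(4)| <= |x - 4| + 2*|4| < 1 + 8 = 9.
So |x^2 - (4)^2| < delta * 9.
We need delta * 9 <= 3/1000, i.e. delta <= 3/1000/9 = 1/3000.
Since 1/3000 < 1, this is tighter than 1; take delta = 1/3000.
So delta = 1/3000 works.

1/3000


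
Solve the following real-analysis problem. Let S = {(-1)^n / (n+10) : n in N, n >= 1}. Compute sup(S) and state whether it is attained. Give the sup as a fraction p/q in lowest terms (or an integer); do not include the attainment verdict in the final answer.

Analysis:
- Values: -1/11, 1/12, -1/13, 1/14, -1/15, ...
- Positive terms (even n): 1/(2+10), 1/(4+10), ... decreasing -> max = 1/12 (n=2).
- Negative terms (odd n): -1/(1+10), -1/(3+10), ... increasing -> min = -1/11 (n=1).
- So sup = 1/12 (attained at n=2); inf = -1/11 (attained at n=1).
Conclusion: sup(S) = 1/12, attained in S.

1/12


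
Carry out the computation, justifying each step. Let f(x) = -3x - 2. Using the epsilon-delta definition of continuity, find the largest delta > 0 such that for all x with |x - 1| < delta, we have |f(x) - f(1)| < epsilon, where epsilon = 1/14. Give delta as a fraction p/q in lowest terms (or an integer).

We compute f(1) = -3*(1) - 2 = -5.
|f(x) - f(1)| = |-3x - 2 - (-5)| = |-3(x - 1)| = 3|x - 1|.
We need 3|x - 1| < 1/14, i.e. |x - 1| < 1/14 / 3 = 1/42.
So any delta <= 1/42 works. Conversely, if delta > 1/42, then x = 1 + 1/42 satisfies |x - 1| = 1/42 < delta but |f(x) - f(1)| = 3 * 1/42 = 1/14, which is not < 1/14; so no larger delta works.
Hence the largest such delta is 1/42.

1/42


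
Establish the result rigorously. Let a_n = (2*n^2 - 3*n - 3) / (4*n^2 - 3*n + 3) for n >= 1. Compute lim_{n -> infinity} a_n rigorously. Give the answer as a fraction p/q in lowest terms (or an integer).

Divide numerator and denominator by n^2, the highest power:
numerator / n^2 = 2 - 3/n - 3/n^2
denominator / n^2 = 4 - 3/n + 3/n^2
As n -> infinity, all terms of the form c/n^k (k >= 1) tend to 0.
So numerator / n^2 -> 2 and denominator / n^2 -> 4.
Therefore lim a_n = 1/2.

1/2


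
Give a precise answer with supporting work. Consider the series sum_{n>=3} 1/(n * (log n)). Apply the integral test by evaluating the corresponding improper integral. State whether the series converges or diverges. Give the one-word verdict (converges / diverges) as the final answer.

Let f(x) = 1/(x*log(x)). Then f is positive, continuous, and decreasing on [3, infinity), so the integral test applies.
Compute the improper integral int_{3}^infinity f(x) dx:
  antiderivative F(x) = log(log(x)).
  F(x) = log(log(x)) -> infinity as x -> infinity. The integral diverges, so by the integral test, the series diverges.

diverges


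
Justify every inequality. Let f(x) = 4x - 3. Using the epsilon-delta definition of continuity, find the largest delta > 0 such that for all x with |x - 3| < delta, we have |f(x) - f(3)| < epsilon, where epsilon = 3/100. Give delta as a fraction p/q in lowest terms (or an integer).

We compute f(3) = 4*(3) - 3 = 9.
|f(x) - f(3)| = |4x - 3 - (9)| = |4(x - 3)| = 4|x - 3|.
We need 4|x - 3| < 3/100, i.e. |x - 3| < 3/100 / 4 = 3/400.
So any delta <= 3/400 works. Conversely, if delta > 3/400, then x = 3 + 3/400 satisfies |x - 3| = 3/400 < delta but |f(x) - f(3)| = 4 * 3/400 = 3/100, which is not < 3/100; so no larger delta works.
Hence the largest such delta is 3/400.

3/400


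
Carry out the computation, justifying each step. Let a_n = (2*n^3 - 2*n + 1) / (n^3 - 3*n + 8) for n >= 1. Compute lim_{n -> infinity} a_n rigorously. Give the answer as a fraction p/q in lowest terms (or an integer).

Divide numerator and denominator by n^3, the highest power:
numerator / n^3 = 2 - 2/n^2 + n^(-3)
denominator / n^3 = 1 - 3/n^2 + 8/n^3
As n -> infinity, all terms of the form c/n^k (k >= 1) tend to 0.
So numerator / n^3 -> 2 and denominator / n^3 -> 1.
Therefore lim a_n = 2.

2


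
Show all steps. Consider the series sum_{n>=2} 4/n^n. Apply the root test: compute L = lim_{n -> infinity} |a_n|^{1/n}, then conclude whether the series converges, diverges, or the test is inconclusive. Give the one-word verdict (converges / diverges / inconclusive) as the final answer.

Let a_n denote the general term. Form |a_n|^(1/n) and simplify:
|a_n|^(1/n) = 2^(2/n)/n
Take the limit as n -> infinity: L = 0.
Since L = 0 < 1, the root test implies convergence.

converges


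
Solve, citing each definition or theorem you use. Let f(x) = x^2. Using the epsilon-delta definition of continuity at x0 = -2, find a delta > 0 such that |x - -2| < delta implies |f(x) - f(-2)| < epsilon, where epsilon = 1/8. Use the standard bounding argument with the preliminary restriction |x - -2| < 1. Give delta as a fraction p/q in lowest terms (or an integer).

Factor: |x^2 - (-2)^2| = |x - -2| * |x + -2|.
Impose |x - -2| < 1 first. Then |x + -2| = |(x - -2) + 2*(-2)| <= |x - -2| + 2*|-2| < 1 + 4 = 5.
So |x^2 - (-2)^2| < delta * 5.
We need delta * 5 <= 1/8, i.e. delta <= 1/8/5 = 1/40.
Since 1/40 < 1, this is tighter than 1; take delta = 1/40.
So delta = 1/40 works.

1/40


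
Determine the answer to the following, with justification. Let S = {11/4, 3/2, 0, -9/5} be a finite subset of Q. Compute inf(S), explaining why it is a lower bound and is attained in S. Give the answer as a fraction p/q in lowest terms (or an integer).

S is finite, so inf(S) = min(S).
Sorted increasing:
-9/5, 0, 3/2, 11/4
The extremum is -9/5.
For every x in S, x >= -9/5. And -9/5 is in S, so it is attained.
Therefore inf(S) = -9/5.

-9/5


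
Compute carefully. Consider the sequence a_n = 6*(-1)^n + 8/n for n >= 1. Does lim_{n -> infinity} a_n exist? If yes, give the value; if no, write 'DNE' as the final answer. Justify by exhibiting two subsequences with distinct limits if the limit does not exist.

Examine the behaviour of a_n along subsequences.
a_{2k} = 6 + 8/(2k) -> 6. a_{2k+1} = -6 + 8/(2k+1) -> -6.
Since these two subsequential limits are 6 and -6, distinct, the full sequence cannot converge (a convergent sequence has all subsequences tending to the same limit). So lim a_n does not exist.

DNE


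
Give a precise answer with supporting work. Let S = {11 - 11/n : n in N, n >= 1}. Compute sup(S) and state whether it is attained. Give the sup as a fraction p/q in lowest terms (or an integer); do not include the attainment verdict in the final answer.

Analysis:
- Values: 0, 11/2, 22/3, 33/4, ... strictly increasing.
- Minimum is 0 (n=1); inf = 0 (attained).
- 11 - 11/n -> 11 from below; sup = 11, not attained.
Conclusion: sup(S) = 11, not attained in S.

11


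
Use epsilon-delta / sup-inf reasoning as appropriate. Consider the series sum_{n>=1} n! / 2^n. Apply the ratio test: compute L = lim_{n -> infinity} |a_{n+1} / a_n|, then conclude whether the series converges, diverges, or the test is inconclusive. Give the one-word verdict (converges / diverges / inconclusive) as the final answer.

Let a_n denote the general term. Form the ratio a_{n+1}/a_n and simplify:
a_{n+1}/a_n = n/2 + 1/2
Take the limit as n -> infinity: L = infinity.
Since L = infinity > 1 (or L = infinity), the ratio test implies the series diverges.

diverges


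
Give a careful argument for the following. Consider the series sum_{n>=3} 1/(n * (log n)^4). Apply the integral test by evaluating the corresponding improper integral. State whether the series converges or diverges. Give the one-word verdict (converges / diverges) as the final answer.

Let f(x) = 1/(x*log(x)^4). Then f is positive, continuous, and decreasing on [3, infinity), so the integral test applies.
Compute the improper integral int_{3}^infinity f(x) dx:
  antiderivative F(x) = -1/(3*log(x)^3).
  F(x) -> 0 as x -> infinity.  int = 0 - F(3) = 1/(3*log(3)^3) < infinity. By the integral test, the series converges.

converges


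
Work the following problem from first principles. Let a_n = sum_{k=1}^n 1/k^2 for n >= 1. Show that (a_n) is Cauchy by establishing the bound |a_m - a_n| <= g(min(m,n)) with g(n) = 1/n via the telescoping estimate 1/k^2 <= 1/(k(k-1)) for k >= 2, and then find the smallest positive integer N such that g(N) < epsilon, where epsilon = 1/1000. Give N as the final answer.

For m > n >= 1: |a_m - a_n| = sum_{k=n+1}^m 1/k^2.
Use 1/k^2 <= 1/(k(k-1)) = 1/(k-1) - 1/k for k >= 2:
sum_{k=n+1}^m 1/k^2 <= sum_{k=n+1}^m (1/(k-1) - 1/k) = 1/n - 1/m <= 1/n.
By symmetry the same bound holds with n,m swapped, so |a_m - a_n| <= 1/min(m,n) = g(min(m,n)). Since g(n) -> 0, (a_n) is Cauchy.
Now solve g(N) < 1/1000: 1/N < 1/1000 <=> N > 1/(1/1000) = 1000.
The smallest integer strictly greater than 1000 is N = 1001.
Check: g(1001) = 1/1001 < 1/1000; g(1000) = 1/1000 >= 1/1000. So N = 1001.

1001


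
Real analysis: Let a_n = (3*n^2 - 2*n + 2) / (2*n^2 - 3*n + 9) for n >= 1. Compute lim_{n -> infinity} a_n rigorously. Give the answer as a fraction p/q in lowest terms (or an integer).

Divide numerator and denominator by n^2, the highest power:
numerator / n^2 = 3 - 2/n + 2/n^2
denominator / n^2 = 2 - 3/n + 9/n^2
As n -> infinity, all terms of the form c/n^k (k >= 1) tend to 0.
So numerator / n^2 -> 3 and denominator / n^2 -> 2.
Therefore lim a_n = 3/2.

3/2


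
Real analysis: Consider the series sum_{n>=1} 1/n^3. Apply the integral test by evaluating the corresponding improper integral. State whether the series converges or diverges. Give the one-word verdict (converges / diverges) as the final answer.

Let f(x) = x^(-3). Then f is positive, continuous, and decreasing on [1, infinity), so the integral test applies.
Compute the improper integral int_{1}^infinity f(x) dx:
  antiderivative F(x) = -1/(2*x^2).
  As x -> infinity, F(x) -> 0 (since p = 3 > 1).
  So int = F(infinity) - F(1) = 0 - (-1/2) = 1/2.
  Finite, so by the integral test, the series converges.

converges


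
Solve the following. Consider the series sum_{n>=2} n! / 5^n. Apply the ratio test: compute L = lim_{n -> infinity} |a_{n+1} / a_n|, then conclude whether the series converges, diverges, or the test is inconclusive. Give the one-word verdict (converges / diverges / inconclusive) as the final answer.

Let a_n denote the general term. Form the ratio a_{n+1}/a_n and simplify:
a_{n+1}/a_n = n/5 + 1/5
Take the limit as n -> infinity: L = infinity.
Since L = infinity > 1 (or L = infinity), the ratio test implies the series diverges.

diverges


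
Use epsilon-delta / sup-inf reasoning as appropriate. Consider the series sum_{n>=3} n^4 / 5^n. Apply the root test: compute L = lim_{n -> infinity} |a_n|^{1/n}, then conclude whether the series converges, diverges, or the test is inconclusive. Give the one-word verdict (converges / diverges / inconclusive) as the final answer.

Let a_n denote the general term. Form |a_n|^(1/n) and simplify:
|a_n|^(1/n) = n^(4/n)/5
Take the limit as n -> infinity: L = 1/5.
Since L = 1/5 < 1, the root test implies convergence.

converges


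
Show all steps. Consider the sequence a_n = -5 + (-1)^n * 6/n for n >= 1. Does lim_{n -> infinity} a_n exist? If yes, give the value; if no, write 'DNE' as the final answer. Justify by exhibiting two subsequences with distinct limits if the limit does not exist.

Examine the behaviour of a_n along subsequences.
Even-n subsequence a_{2k} = -5 + 6/(2k) -> -5. Odd-n subsequence a_{2k+1} = -5 - 6/(2k+1) -> -5. Both tend to -5, which suggests the limit is -5; verify directly.
|a_n - (-5)| = |(-1)^n * 6/n| = 6/n for every n >= 1.
Given epsilon > 0, choose a positive integer N > 6/epsilon. Then for all n >= N, |a_n - (-5)| = 6/n <= 6/N < epsilon.
So by the definition of the limit, lim a_n exists and equals -5.

-5


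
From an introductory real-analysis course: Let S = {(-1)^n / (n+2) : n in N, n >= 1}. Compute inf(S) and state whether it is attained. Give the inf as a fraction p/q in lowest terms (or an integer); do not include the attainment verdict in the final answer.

Analysis:
- Values: -1/3, 1/4, -1/5, 1/6, -1/7, ...
- Positive terms (even n): 1/(2+2), 1/(4+2), ... decreasing -> max = 1/4 (n=2).
- Negative terms (odd n): -1/(1+2), -1/(3+2), ... increasing -> min = -1/3 (n=1).
- So sup = 1/4 (attained at n=2); inf = -1/3 (attained at n=1).
Conclusion: inf(S) = -1/3, attained in S.

-1/3


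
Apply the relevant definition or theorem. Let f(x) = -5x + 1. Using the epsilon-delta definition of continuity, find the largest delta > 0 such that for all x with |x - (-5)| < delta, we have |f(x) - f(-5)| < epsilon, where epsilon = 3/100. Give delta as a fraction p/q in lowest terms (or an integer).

We compute f(-5) = -5*(-5) + 1 = 26.
|f(x) - f(-5)| = |-5x + 1 - (26)| = |-5(x - (-5))| = 5|x - (-5)|.
We need 5|x - (-5)| < 3/100, i.e. |x - (-5)| < 3/100 / 5 = 3/500.
So any delta <= 3/500 works. Conversely, if delta > 3/500, then x = -5 + 3/500 satisfies |x - (-5)| = 3/500 < delta but |f(x) - f(-5)| = 5 * 3/500 = 3/100, which is not < 3/100; so no larger delta works.
Hence the largest such delta is 3/500.

3/500


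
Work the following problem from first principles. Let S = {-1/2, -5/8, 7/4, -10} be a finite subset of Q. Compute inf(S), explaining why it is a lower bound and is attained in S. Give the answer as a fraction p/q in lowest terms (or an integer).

S is finite, so inf(S) = min(S).
Sorted increasing:
-10, -5/8, -1/2, 7/4
The extremum is -10.
For every x in S, x >= -10. And -10 is in S, so it is attained.
Therefore inf(S) = -10.

-10


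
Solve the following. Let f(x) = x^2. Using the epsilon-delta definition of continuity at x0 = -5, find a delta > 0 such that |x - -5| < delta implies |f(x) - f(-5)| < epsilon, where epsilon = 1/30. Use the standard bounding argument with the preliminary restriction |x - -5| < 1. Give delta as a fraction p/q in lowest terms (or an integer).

Factor: |x^2 - (-5)^2| = |x - -5| * |x + -5|.
Impose |x - -5| < 1 first. Then |x + -5| = |(x - -5) + 2*(-5)| <= |x - -5| + 2*|-5| < 1 + 10 = 11.
So |x^2 - (-5)^2| < delta * 11.
We need delta * 11 <= 1/30, i.e. delta <= 1/30/11 = 1/330.
Since 1/330 < 1, this is tighter than 1; take delta = 1/330.
So delta = 1/330 works.

1/330


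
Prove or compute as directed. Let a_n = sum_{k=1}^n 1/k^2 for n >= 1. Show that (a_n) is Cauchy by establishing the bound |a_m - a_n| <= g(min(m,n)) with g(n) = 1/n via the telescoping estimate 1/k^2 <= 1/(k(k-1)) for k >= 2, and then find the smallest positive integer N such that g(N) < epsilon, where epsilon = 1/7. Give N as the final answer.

For m > n >= 1: |a_m - a_n| = sum_{k=n+1}^m 1/k^2.
Use 1/k^2 <= 1/(k(k-1)) = 1/(k-1) - 1/k for k >= 2:
sum_{k=n+1}^m 1/k^2 <= sum_{k=n+1}^m (1/(k-1) - 1/k) = 1/n - 1/m <= 1/n.
By symmetry the same bound holds with n,m swapped, so |a_m - a_n| <= 1/min(m,n) = g(min(m,n)). Since g(n) -> 0, (a_n) is Cauchy.
Now solve g(N) < 1/7: 1/N < 1/7 <=> N > 1/(1/7) = 7.
The smallest integer strictly greater than 7 is N = 8.
Check: g(8) = 1/8 < 1/7; g(7) = 1/7 >= 1/7. So N = 8.

8


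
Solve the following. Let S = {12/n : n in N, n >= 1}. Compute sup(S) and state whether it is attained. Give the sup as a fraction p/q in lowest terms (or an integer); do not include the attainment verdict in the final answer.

Analysis:
- Values: 12, 6, 4, 3, ... strictly decreasing.
- The maximum is 12 (n=1); sup = 12 (attained).
- The set is bounded below by 0; 12/n -> 0 so 0 is the greatest lower bound.
- 0 is not in the set, so inf = 0 is not attained.
Conclusion: sup(S) = 12, attained in S.

12


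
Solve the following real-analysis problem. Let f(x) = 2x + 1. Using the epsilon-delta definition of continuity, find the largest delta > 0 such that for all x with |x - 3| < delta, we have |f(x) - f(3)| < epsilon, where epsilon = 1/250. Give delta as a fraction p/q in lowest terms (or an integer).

We compute f(3) = 2*(3) + 1 = 7.
|f(x) - f(3)| = |2x + 1 - (7)| = |2(x - 3)| = 2|x - 3|.
We need 2|x - 3| < 1/250, i.e. |x - 3| < 1/250 / 2 = 1/500.
So any delta <= 1/500 works. Conversely, if delta > 1/500, then x = 3 + 1/500 satisfies |x - 3| = 1/500 < delta but |f(x) - f(3)| = 2 * 1/500 = 1/250, which is not < 1/250; so no larger delta works.
Hence the largest such delta is 1/500.

1/500


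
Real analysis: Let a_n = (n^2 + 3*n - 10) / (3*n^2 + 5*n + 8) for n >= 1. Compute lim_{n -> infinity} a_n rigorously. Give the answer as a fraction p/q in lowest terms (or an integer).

Divide numerator and denominator by n^2, the highest power:
numerator / n^2 = 1 + 3/n - 10/n^2
denominator / n^2 = 3 + 5/n + 8/n^2
As n -> infinity, all terms of the form c/n^k (k >= 1) tend to 0.
So numerator / n^2 -> 1 and denominator / n^2 -> 3.
Therefore lim a_n = 1/3.

1/3


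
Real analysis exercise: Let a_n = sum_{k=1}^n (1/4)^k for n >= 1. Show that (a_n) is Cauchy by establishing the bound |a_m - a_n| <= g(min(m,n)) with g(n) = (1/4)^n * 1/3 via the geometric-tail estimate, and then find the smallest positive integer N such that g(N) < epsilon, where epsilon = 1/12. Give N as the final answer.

For m > n >= 1: |a_m - a_n| = sum_{k=n+1}^m (1/4)^k < sum_{k=n+1}^infinity (1/4)^k = (1/4)^(n+1) / (1 - 1/4) = (1/4)^n * (1/4) * (4/3) = (1/4)^n * 1/3.
So g(n) = (1/4)^n / 3. Since g(n) -> 0, (a_n) is Cauchy.
Now solve g(N) < 1/12: (1/4)^N / 3 < 1/12 <=> 4^N > 1 / (3 * 1/12) = 4.
Check powers of 4: 4^1 = 4 <= 4, 4^2 = 16 > 4.
So the smallest such N is 2. Check: g(2) = 1/(3 * 16) = 1/48 < 1/12.

2


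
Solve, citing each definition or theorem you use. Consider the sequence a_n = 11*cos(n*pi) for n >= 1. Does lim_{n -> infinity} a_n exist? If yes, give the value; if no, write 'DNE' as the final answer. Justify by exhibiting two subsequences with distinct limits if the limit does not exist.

Examine the behaviour of a_n along subsequences.
cos(n*pi) = (-1)^n, so a_n = 11*(-1)^n. a_{2k} = 11 -> 11. a_{2k+1} = -11 -> -11.
Since these two subsequential limits are 11 and -11, distinct, the full sequence cannot converge (a convergent sequence has all subsequences tending to the same limit). So lim a_n does not exist.

DNE


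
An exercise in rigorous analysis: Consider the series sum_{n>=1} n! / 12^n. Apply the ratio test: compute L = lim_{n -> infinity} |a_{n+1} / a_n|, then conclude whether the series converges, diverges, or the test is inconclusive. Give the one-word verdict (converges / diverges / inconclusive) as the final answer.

Let a_n denote the general term. Form the ratio a_{n+1}/a_n and simplify:
a_{n+1}/a_n = n/12 + 1/12
Take the limit as n -> infinity: L = infinity.
Since L = infinity > 1 (or L = infinity), the ratio test implies the series diverges.

diverges


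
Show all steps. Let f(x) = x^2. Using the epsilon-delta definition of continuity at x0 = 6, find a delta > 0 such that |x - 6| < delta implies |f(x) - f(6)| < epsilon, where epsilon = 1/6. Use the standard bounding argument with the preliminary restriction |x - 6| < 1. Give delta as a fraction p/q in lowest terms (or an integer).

Factor: |x^2 - (6)^2| = |x - 6| * |x + 6|.
Impose |x - 6| < 1 first. Then |x + 6| = |(x - 6) + 2*(6)| <= |x - 6| + 2*|6| < 1 + 12 = 13.
So |x^2 - (6)^2| < delta * 13.
We need delta * 13 <= 1/6, i.e. delta <= 1/6/13 = 1/78.
Since 1/78 < 1, this is tighter than 1; take delta = 1/78.
So delta = 1/78 works.

1/78


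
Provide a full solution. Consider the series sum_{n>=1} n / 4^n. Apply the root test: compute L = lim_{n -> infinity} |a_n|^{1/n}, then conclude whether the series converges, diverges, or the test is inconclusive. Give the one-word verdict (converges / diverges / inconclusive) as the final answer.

Let a_n denote the general term. Form |a_n|^(1/n) and simplify:
|a_n|^(1/n) = n^(1/n)/4
Take the limit as n -> infinity: L = 1/4.
Since L = 1/4 < 1, the root test implies convergence.

converges


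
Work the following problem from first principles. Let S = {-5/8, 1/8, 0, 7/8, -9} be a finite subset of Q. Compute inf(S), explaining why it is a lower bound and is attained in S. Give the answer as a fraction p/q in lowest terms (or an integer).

S is finite, so inf(S) = min(S).
Sorted increasing:
-9, -5/8, 0, 1/8, 7/8
The extremum is -9.
For every x in S, x >= -9. And -9 is in S, so it is attained.
Therefore inf(S) = -9.

-9


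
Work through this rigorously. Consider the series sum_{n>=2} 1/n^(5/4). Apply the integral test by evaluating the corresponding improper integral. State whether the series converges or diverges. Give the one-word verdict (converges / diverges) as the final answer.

Let f(x) = x^(-5/4). Then f is positive, continuous, and decreasing on [2, infinity), so the integral test applies.
Compute the improper integral int_{2}^infinity f(x) dx:
  antiderivative F(x) = -4/x^(1/4).
  As x -> infinity, F(x) -> 0 (since p = 5/4 > 1).
  So int = F(infinity) - F(2) = 0 - (-2*2^(3/4)) = 2*2^(3/4).
  Finite, so by the integral test, the series converges.

converges


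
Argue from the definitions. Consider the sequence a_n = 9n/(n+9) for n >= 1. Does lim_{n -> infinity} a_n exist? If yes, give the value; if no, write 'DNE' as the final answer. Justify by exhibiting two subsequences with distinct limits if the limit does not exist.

Examine the behaviour of a_n along subsequences.
Even-n subsequence a_{2k} = 9(2k)/(2k+9) -> 9. Odd-n subsequence a_{2k+1} = 9(2k+1)/(2k+10) -> 9. Both tend to 9, which suggests the limit is 9; verify directly.
|a_n - 9| = |9n - 9(n+9)| / (n+9) = 81/(n+9) < 81/n for every n >= 1.
Given epsilon > 0, choose a positive integer N > 81/epsilon. Then for all n >= N, |a_n - 9| < 81/n <= 81/N < epsilon.
So by the definition of the limit, lim a_n exists and equals 9.

9


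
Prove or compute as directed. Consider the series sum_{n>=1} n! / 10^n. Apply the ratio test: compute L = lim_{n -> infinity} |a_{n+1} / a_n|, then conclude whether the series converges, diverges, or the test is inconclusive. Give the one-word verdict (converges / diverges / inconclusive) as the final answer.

Let a_n denote the general term. Form the ratio a_{n+1}/a_n and simplify:
a_{n+1}/a_n = n/10 + 1/10
Take the limit as n -> infinity: L = infinity.
Since L = infinity > 1 (or L = infinity), the ratio test implies the series diverges.

diverges


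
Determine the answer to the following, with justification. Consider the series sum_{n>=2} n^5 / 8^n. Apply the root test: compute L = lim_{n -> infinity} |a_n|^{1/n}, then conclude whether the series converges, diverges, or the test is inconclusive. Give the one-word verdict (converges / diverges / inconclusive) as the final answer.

Let a_n denote the general term. Form |a_n|^(1/n) and simplify:
|a_n|^(1/n) = n^(5/n)/8
Take the limit as n -> infinity: L = 1/8.
Since L = 1/8 < 1, the root test implies convergence.

converges


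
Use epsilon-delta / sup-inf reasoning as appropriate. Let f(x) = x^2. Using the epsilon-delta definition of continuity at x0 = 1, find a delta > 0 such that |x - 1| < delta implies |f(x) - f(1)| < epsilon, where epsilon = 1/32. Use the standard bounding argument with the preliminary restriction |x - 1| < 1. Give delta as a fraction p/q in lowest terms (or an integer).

Factor: |x^2 - (1)^2| = |x - 1| * |x + 1|.
Impose |x - 1| < 1 first. Then |x + 1| = |(x - 1) + 2*(1)| <= |x - 1| + 2*|1| < 1 + 2 = 3.
So |x^2 - (1)^2| < delta * 3.
We need delta * 3 <= 1/32, i.e. delta <= 1/32/3 = 1/96.
Since 1/96 < 1, this is tighter than 1; take delta = 1/96.
So delta = 1/96 works.

1/96


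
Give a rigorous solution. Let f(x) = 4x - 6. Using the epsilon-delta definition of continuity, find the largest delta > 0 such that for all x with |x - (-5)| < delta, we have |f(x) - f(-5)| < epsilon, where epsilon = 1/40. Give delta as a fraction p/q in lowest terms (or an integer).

We compute f(-5) = 4*(-5) - 6 = -26.
|f(x) - f(-5)| = |4x - 6 - (-26)| = |4(x - (-5))| = 4|x - (-5)|.
We need 4|x - (-5)| < 1/40, i.e. |x - (-5)| < 1/40 / 4 = 1/160.
So any delta <= 1/160 works. Conversely, if delta > 1/160, then x = -5 + 1/160 satisfies |x - (-5)| = 1/160 < delta but |f(x) - f(-5)| = 4 * 1/160 = 1/40, which is not < 1/40; so no larger delta works.
Hence the largest such delta is 1/160.

1/160


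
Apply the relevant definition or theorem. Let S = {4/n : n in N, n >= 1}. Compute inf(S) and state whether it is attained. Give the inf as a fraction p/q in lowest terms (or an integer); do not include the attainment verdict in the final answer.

Analysis:
- Values: 4, 2, 4/3, 1, ... strictly decreasing.
- The maximum is 4 (n=1); sup = 4 (attained).
- The set is bounded below by 0; 4/n -> 0 so 0 is the greatest lower bound.
- 0 is not in the set, so inf = 0 is not attained.
Conclusion: inf(S) = 0, not attained in S.

0


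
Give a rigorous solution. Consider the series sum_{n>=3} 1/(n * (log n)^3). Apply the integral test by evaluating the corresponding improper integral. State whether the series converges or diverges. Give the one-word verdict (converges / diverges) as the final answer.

Let f(x) = 1/(x*log(x)^3). Then f is positive, continuous, and decreasing on [3, infinity), so the integral test applies.
Compute the improper integral int_{3}^infinity f(x) dx:
  antiderivative F(x) = -1/(2*log(x)^2).
  F(x) -> 0 as x -> infinity.  int = 0 - F(3) = 1/(2*log(3)^2) < infinity. By the integral test, the series converges.

converges


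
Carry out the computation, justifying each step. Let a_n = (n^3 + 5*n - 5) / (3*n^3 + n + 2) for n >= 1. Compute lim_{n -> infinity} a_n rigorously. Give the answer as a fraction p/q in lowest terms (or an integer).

Divide numerator and denominator by n^3, the highest power:
numerator / n^3 = 1 + 5/n^2 - 5/n^3
denominator / n^3 = 3 + n^(-2) + 2/n^3
As n -> infinity, all terms of the form c/n^k (k >= 1) tend to 0.
So numerator / n^3 -> 1 and denominator / n^3 -> 3.
Therefore lim a_n = 1/3.

1/3


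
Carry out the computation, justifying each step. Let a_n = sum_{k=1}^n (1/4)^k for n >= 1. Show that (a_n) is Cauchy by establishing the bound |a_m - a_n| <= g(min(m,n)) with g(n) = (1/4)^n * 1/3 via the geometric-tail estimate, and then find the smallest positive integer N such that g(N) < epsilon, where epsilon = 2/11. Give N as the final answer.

For m > n >= 1: |a_m - a_n| = sum_{k=n+1}^m (1/4)^k < sum_{k=n+1}^infinity (1/4)^k = (1/4)^(n+1) / (1 - 1/4) = (1/4)^n * (1/4) * (4/3) = (1/4)^n * 1/3.
So g(n) = (1/4)^n / 3. Since g(n) -> 0, (a_n) is Cauchy.
Now solve g(N) < 2/11: (1/4)^N / 3 < 2/11 <=> 4^N > 1 / (3 * 2/11) = 11/6.
Check powers of 4: 4^0 = 1 <= 11/6, 4^1 = 4 > 11/6.
So the smallest such N is 1. Check: g(1) = 1/(3 * 4) = 1/12 < 2/11.

1


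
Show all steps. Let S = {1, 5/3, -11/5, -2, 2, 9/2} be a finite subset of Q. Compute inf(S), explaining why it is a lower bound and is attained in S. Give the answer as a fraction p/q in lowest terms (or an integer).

S is finite, so inf(S) = min(S).
Sorted increasing:
-11/5, -2, 1, 5/3, 2, 9/2
The extremum is -11/5.
For every x in S, x >= -11/5. And -11/5 is in S, so it is attained.
Therefore inf(S) = -11/5.

-11/5


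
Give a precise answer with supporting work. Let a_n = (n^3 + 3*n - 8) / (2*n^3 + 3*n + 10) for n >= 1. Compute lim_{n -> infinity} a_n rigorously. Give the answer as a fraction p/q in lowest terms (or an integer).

Divide numerator and denominator by n^3, the highest power:
numerator / n^3 = 1 + 3/n^2 - 8/n^3
denominator / n^3 = 2 + 3/n^2 + 10/n^3
As n -> infinity, all terms of the form c/n^k (k >= 1) tend to 0.
So numerator / n^3 -> 1 and denominator / n^3 -> 2.
Therefore lim a_n = 1/2.

1/2


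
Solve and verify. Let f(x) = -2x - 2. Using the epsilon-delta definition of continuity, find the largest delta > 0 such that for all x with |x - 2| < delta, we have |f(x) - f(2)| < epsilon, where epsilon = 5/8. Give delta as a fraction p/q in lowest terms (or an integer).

We compute f(2) = -2*(2) - 2 = -6.
|f(x) - f(2)| = |-2x - 2 - (-6)| = |-2(x - 2)| = 2|x - 2|.
We need 2|x - 2| < 5/8, i.e. |x - 2| < 5/8 / 2 = 5/16.
So any delta <= 5/16 works. Conversely, if delta > 5/16, then x = 2 + 5/16 satisfies |x - 2| = 5/16 < delta but |f(x) - f(2)| = 2 * 5/16 = 5/8, which is not < 5/8; so no larger delta works.
Hence the largest such delta is 5/16.

5/16


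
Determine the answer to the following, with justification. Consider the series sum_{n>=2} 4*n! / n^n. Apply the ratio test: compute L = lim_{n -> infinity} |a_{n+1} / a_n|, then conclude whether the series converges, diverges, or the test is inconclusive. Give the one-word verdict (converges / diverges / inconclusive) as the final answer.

Let a_n denote the general term. Form the ratio a_{n+1}/a_n and simplify:
a_{n+1}/a_n = (n/(n + 1))^n
Take the limit as n -> infinity: L = exp(-1).
Since L = exp(-1) < 1, the ratio test implies the series converges.

converges
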